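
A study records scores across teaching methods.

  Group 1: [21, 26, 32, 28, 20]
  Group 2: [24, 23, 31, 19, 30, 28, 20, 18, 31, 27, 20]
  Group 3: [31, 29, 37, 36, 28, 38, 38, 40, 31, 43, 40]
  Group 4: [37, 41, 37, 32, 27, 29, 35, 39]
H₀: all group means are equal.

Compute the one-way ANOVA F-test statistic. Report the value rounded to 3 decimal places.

test statistic = 12.464

Group means [25.40, 24.64, 35.55, 34.62], grand mean 30.457
SSB = Σnᵢ(x̄ᵢ−x̄)² = 924.338; SSW = ΣΣ(x−x̄ᵢ)² = 766.348
MSB = 924.338/3 = 308.1127; MSW = 766.348/31 = 24.7209
F = MSB/MSW = 12.4637
df = (3, 31)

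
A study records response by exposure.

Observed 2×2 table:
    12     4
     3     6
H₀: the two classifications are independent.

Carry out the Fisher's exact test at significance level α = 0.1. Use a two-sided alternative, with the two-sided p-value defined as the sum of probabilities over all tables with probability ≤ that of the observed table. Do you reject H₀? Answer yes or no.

Margins: r₁=16, r₂=9, c₁=15, c₂=10, n=25
p_obs = C(16,12)·C(9,3)/C(25,15); sum pmf over tables with pmf ≤ p_obs
p-value (two-sided) = 0.08722
At α=0.1: p < α → reject H₀

reject H₀: yes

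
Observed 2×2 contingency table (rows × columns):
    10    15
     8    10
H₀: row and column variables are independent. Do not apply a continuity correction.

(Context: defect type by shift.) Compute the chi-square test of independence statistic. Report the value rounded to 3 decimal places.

test statistic = 0.085

Row totals [25, 18], col totals [18, 25], n=43
χ² = (10−10.47)²/10.47 + (15−14.53)²/14.53 + (8−7.53)²/7.53 + (10−10.47)²/10.47 = 0.0849
df = 1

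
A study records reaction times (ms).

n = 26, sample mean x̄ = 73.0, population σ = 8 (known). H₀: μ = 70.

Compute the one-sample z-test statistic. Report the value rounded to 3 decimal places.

SE = σ/√n = 8/√26 = 1.5689
z = (x̄−μ₀)/SE = (73.0−70)/1.5689 = 1.9121

test statistic = 1.912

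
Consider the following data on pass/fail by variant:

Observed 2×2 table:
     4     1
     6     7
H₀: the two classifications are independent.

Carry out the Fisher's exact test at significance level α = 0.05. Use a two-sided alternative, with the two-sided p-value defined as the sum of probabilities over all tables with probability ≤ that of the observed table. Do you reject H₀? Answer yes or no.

reject H₀: no

Margins: r₁=5, r₂=13, c₁=10, c₂=8, n=18
p_obs = C(5,4)·C(13,6)/C(18,10); sum pmf over tables with pmf ≤ p_obs
p-value (two-sided) = 0.31373
At α=0.05: p ≥ α → fail to reject H₀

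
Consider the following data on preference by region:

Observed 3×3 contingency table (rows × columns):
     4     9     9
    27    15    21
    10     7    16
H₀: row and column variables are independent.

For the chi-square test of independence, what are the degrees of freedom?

degrees of freedom = 4

df = (r−1)(c−1) = (3−1)·(3−1) = 4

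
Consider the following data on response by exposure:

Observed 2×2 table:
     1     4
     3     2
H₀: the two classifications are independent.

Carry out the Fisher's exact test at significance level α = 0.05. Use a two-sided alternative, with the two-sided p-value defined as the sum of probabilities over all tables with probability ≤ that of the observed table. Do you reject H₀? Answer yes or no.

reject H₀: no

Margins: r₁=5, r₂=5, c₁=4, c₂=6, n=10
p_obs = C(5,1)·C(5,3)/C(10,4); sum pmf over tables with pmf ≤ p_obs
p-value (two-sided) = 0.52381
At α=0.05: p ≥ α → fail to reject H₀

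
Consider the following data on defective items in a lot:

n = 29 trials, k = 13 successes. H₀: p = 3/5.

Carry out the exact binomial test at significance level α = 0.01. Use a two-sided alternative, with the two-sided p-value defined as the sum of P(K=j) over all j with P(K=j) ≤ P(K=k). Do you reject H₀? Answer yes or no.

reject H₀: no

Exact binomial: n=29, k=13, p₀=3/5=0.6000
P(X=j) = C(n,j)·p₀^j·(1−p₀)^(n−j); p = Σ P(X=j) over j with P(X=j) ≤ P(X=13)
p-value (two-sided) = 0.12794
At α=0.01: p ≥ α → fail to reject H₀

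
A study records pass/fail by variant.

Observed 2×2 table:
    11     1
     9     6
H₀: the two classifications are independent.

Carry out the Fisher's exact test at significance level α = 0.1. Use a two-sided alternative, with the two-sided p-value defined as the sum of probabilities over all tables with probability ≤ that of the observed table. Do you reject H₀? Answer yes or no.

reject H₀: yes

Margins: r₁=12, r₂=15, c₁=20, c₂=7, n=27
p_obs = C(12,11)·C(15,9)/C(27,20); sum pmf over tables with pmf ≤ p_obs
p-value (two-sided) = 0.09138
At α=0.1: p < α → reject H₀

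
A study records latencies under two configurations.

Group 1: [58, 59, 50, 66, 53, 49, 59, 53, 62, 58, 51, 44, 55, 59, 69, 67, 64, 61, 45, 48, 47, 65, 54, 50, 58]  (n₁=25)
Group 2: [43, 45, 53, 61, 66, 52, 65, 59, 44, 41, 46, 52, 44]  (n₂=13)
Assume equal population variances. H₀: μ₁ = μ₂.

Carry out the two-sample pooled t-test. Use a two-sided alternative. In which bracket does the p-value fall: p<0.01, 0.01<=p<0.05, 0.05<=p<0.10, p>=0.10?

x̄₁=56.160, s₁=7.110, n₁=25
x̄₂=51.615, s₂=8.704, n₂=13
s_p² = [24·7.110² + 12·8.704²]/36 = 58.9566
SE = √(s_p²·(1/25+1/13)) = 2.6255
t = (56.160−51.615)/2.6255 = 1.7309
df = 36
p-value (two-sided) = 0.09203
→ bracket: 0.05<=p<0.10

p-value bracket: 0.05<=p<0.10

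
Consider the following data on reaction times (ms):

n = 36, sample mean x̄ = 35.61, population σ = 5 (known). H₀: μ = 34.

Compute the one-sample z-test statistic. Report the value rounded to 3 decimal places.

SE = σ/√n = 5/√36 = 0.8333
z = (x̄−μ₀)/SE = (35.61−34)/0.8333 = 1.9320

test statistic = 1.932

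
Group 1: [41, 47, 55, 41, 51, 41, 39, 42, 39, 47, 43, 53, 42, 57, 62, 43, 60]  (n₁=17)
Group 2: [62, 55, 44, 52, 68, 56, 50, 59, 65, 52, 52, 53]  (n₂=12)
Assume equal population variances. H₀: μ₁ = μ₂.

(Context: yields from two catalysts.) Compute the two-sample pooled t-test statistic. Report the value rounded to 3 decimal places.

test statistic = -3.069

x̄₁=47.235, s₁=7.612, n₁=17
x̄₂=55.667, s₂=6.787, n₂=12
s_p² = [16·7.612² + 11·6.787²]/27 = 53.1009
SE = √(s_p²·(1/17+1/12)) = 2.7475
t = (47.235−55.667)/2.7475 = -3.0688
df = 27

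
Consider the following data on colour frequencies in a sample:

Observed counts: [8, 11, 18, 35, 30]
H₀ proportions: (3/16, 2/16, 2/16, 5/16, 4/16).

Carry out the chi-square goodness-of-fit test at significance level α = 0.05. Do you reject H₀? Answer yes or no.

n = 102; E_i = n·p_i = [19.12, 12.75, 12.75, 31.88, 25.50]
χ² = (8−19.12)²/19.12 + (11−12.75)²/12.75 + (18−12.75)²/12.75 + (35−31.88)²/31.88 + (30−25.50)²/25.50 = 9.9739
df = 4
p-value (upper-tail) = 0.04087
At α=0.05: p < α → reject H₀

reject H₀: yes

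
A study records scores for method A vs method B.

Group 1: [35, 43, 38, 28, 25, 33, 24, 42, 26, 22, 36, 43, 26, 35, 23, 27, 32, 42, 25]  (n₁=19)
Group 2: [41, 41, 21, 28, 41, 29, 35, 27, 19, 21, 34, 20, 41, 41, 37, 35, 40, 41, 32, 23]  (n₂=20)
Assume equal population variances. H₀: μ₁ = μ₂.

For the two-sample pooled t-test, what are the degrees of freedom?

df = n₁ + n₂ − 2 = 19 + 20 − 2 = 37

degrees of freedom = 37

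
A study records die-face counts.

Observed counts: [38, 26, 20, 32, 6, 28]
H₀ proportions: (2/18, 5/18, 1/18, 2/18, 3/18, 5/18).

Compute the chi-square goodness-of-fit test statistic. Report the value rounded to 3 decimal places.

n = 150; E_i = n·p_i = [16.67, 41.67, 8.33, 16.67, 25.00, 41.67]
χ² = (38−16.67)²/16.67 + (26−41.67)²/41.67 + (20−8.33)²/8.33 + (32−16.67)²/16.67 + (6−25.00)²/25.00 + (28−41.67)²/41.67 = 82.5600
df = 5

test statistic = 82.560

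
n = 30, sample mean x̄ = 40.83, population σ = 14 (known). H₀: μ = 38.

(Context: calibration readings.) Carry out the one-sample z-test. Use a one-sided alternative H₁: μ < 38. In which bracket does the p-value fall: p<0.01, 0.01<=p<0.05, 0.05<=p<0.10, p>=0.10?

SE = σ/√n = 14/√30 = 2.5560
z = (x̄−μ₀)/SE = (40.83−38)/2.5560 = 1.1072
p-value (one-sided, H₁ less) = 0.86589
→ bracket: p>=0.10

p-value bracket: p>=0.10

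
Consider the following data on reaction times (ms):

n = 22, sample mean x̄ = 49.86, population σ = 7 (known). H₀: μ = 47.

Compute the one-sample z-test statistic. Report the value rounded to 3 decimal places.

SE = σ/√n = 7/√22 = 1.4924
z = (x̄−μ₀)/SE = (49.86−47)/1.4924 = 1.9164

test statistic = 1.916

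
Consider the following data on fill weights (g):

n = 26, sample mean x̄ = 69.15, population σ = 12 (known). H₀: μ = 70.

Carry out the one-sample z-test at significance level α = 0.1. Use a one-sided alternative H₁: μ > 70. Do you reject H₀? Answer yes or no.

SE = σ/√n = 12/√26 = 2.3534
z = (x̄−μ₀)/SE = (69.15−70)/2.3534 = -0.3612
p-value (one-sided, H₁ greater) = 0.64102
At α=0.1: p ≥ α → fail to reject H₀

reject H₀: no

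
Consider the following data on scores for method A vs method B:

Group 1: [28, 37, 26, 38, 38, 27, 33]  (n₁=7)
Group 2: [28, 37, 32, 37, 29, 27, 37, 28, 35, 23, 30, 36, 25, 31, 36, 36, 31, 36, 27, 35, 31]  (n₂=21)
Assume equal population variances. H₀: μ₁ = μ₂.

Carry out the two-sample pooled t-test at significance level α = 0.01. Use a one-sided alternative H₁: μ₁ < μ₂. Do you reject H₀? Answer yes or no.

x̄₁=32.429, s₁=5.381, n₁=7
x̄₂=31.762, s₂=4.381, n₂=21
s_p² = [6·5.381² + 20·4.381²]/26 = 21.4432
SE = √(s_p²·(1/7+1/21)) = 2.0210
t = (32.429−31.762)/2.0210 = 0.3299
df = 26
p-value (one-sided, H₁ less) = 0.62793
At α=0.01: p ≥ α → fail to reject H₀

reject H₀: no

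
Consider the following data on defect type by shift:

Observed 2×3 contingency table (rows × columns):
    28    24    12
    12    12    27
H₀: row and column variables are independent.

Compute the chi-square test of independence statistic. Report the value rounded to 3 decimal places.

test statistic = 14.890

Row totals [64, 51], col totals [40, 36, 39], n=115
χ² = (28−22.26)²/22.26 + (24−20.03)²/20.03 + (12−21.70)²/21.70 + (12−17.74)²/17.74 + (12−15.97)²/15.97 + (27−17.30)²/17.30 = 14.8899
df = 2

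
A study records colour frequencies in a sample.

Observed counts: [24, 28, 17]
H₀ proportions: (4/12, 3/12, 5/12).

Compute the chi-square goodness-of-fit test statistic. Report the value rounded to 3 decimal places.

n = 69; E_i = n·p_i = [23.00, 17.25, 28.75]
χ² = (24−23.00)²/23.00 + (28−17.25)²/17.25 + (17−28.75)²/28.75 = 11.5449
df = 2

test statistic = 11.545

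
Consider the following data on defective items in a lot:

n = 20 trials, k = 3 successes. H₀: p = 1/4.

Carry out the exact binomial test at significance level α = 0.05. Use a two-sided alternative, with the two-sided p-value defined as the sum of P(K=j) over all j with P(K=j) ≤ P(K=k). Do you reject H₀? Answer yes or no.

reject H₀: no

Exact binomial: n=20, k=3, p₀=1/4=0.2500
P(X=j) = C(n,j)·p₀^j·(1−p₀)^(n−j); p = Σ P(X=j) over j with P(X=j) ≤ P(X=3)
p-value (two-sided) = 0.43937
At α=0.05: p ≥ α → fail to reject H₀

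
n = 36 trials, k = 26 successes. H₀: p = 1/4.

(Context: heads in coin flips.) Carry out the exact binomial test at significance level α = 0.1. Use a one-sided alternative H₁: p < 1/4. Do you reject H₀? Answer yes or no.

Exact binomial: n=36, k=26, p₀=1/4=0.2500
P(X≤26) from Σ C(n,i)·p₀^i·(1−p₀)^(n−i)
p-value (one-sided, H₁ less) = 1.00000
At α=0.1: p ≥ α → fail to reject H₀

reject H₀: no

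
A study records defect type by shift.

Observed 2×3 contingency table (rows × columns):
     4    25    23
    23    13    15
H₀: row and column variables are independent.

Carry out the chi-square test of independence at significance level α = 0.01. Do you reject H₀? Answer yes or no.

Row totals [52, 51], col totals [27, 38, 38], n=103
χ² = (4−13.63)²/13.63 + (25−19.18)²/19.18 + (23−19.18)²/19.18 + (23−13.37)²/13.37 + (13−18.82)²/18.82 + (15−18.82)²/18.82 = 18.8361
df = 2
p-value (upper-tail) = 0.00008
At α=0.01: p < α → reject H₀

reject H₀: yes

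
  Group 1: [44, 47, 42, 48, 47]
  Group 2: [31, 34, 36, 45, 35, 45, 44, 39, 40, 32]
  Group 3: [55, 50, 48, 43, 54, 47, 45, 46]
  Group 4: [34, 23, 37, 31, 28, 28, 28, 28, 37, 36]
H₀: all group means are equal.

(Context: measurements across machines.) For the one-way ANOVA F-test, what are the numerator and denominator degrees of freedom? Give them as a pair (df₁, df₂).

k = 4 groups, N = 33 total
df = (k−1, N−k) = (4−1, 33−4) = (3, 29)

degrees of freedom = [3, 29]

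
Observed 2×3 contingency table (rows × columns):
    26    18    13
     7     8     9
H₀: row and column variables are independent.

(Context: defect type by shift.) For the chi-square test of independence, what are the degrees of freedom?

df = (r−1)(c−1) = (2−1)·(3−1) = 2

degrees of freedom = 2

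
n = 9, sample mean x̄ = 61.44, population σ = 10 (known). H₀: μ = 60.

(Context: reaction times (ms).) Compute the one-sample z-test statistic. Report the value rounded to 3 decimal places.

test statistic = 0.432

SE = σ/√n = 10/√9 = 3.3333
z = (x̄−μ₀)/SE = (61.44−60)/3.3333 = 0.4320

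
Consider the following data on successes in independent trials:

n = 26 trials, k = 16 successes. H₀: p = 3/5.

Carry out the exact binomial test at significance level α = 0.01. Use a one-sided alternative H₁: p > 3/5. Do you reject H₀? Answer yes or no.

reject H₀: no

Exact binomial: n=26, k=16, p₀=3/5=0.6000
P(X≥16) from Σ C(n,i)·p₀^i·(1−p₀)^(n−i)
p-value (one-sided, H₁ greater) = 0.52131
At α=0.01: p ≥ α → fail to reject H₀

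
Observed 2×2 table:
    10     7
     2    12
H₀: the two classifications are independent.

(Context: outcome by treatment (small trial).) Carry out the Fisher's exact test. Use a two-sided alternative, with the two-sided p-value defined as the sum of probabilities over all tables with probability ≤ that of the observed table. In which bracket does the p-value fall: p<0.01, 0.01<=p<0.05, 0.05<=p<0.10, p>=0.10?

Margins: r₁=17, r₂=14, c₁=12, c₂=19, n=31
p_obs = C(17,10)·C(14,2)/C(31,12); sum pmf over tables with pmf ≤ p_obs
p-value (two-sided) = 0.02447
→ bracket: 0.01<=p<0.05

p-value bracket: 0.01<=p<0.05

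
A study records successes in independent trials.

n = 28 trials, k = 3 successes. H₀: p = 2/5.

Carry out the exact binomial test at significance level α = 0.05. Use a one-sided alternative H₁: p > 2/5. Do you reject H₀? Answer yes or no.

reject H₀: no

Exact binomial: n=28, k=3, p₀=2/5=0.4000
P(X≥3) from Σ C(n,i)·p₀^i·(1−p₀)^(n−i)
p-value (one-sided, H₁ greater) = 0.99988
At α=0.05: p ≥ α → fail to reject H₀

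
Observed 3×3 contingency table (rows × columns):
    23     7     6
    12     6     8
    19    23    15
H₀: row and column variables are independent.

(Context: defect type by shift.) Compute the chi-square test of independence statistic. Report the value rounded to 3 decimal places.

Row totals [36, 26, 57], col totals [54, 36, 29], n=119
χ² = (23−16.34)²/16.34 + (7−10.89)²/10.89 + (6−8.77)²/8.77 + (12−11.80)²/11.80 + (6−7.87)²/7.87 + (8−6.34)²/6.34 + (19−25.87)²/25.87 + (23−17.24)²/17.24 + (15−13.89)²/13.89 = 9.7002
df = 4

test statistic = 9.700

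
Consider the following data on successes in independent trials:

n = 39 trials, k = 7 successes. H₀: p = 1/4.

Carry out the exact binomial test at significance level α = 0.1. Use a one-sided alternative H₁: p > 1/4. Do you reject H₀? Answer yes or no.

reject H₀: no

Exact binomial: n=39, k=7, p₀=1/4=0.2500
P(X≥7) from Σ C(n,i)·p₀^i·(1−p₀)^(n−i)
p-value (one-sided, H₁ greater) = 0.88877
At α=0.1: p ≥ α → fail to reject H₀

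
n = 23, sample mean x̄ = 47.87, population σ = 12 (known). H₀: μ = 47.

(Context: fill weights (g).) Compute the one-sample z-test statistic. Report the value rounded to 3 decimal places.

test statistic = 0.348

SE = σ/√n = 12/√23 = 2.5022
z = (x̄−μ₀)/SE = (47.87−47)/2.5022 = 0.3477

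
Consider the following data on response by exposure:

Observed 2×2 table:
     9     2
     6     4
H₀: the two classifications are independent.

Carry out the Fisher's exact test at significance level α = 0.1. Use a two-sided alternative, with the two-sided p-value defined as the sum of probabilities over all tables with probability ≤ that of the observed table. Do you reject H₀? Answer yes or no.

Margins: r₁=11, r₂=10, c₁=15, c₂=6, n=21
p_obs = C(11,9)·C(10,6)/C(21,15); sum pmf over tables with pmf ≤ p_obs
p-value (two-sided) = 0.36146
At α=0.1: p ≥ α → fail to reject H₀

reject H₀: no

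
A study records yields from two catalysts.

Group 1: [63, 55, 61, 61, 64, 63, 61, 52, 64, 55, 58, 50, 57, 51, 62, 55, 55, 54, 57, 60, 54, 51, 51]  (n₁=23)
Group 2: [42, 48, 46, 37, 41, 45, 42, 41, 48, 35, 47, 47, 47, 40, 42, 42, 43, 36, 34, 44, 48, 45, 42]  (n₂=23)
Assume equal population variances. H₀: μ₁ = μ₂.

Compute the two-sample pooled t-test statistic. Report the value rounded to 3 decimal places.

x̄₁=57.130, s₁=4.615, n₁=23
x̄₂=42.696, s₂=4.215, n₂=23
s_p² = [22·4.615² + 22·4.215²]/44 = 19.5336
SE = √(s_p²·(1/23+1/23)) = 1.3033
t = (57.130−42.696)/1.3033 = 11.0756
df = 44

test statistic = 11.076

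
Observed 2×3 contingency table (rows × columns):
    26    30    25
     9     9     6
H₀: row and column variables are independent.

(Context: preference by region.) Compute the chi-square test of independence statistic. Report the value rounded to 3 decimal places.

Row totals [81, 24], col totals [35, 39, 31], n=105
χ² = (26−27.00)²/27.00 + (30−30.09)²/30.09 + (25−23.91)²/23.91 + (9−8.00)²/8.00 + (9−8.91)²/8.91 + (6−7.09)²/7.09 = 0.3788
df = 2

test statistic = 0.379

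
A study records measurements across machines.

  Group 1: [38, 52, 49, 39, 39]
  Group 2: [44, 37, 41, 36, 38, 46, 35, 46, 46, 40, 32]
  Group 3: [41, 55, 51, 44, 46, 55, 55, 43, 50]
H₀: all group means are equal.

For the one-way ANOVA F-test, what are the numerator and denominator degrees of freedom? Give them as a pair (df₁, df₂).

k = 3 groups, N = 25 total
df = (k−1, N−k) = (3−1, 25−3) = (2, 22)

degrees of freedom = [2, 22]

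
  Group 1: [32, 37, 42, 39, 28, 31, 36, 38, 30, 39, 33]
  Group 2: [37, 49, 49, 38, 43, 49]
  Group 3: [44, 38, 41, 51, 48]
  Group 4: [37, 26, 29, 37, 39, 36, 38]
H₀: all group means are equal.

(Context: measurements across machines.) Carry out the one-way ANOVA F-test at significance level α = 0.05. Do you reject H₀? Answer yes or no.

Group means [35.00, 44.17, 44.40, 34.57], grand mean 38.414
SSB = Σnᵢ(x̄ᵢ−x̄)² = 609.287; SSW = ΣΣ(x−x̄ᵢ)² = 617.748
MSB = 609.287/3 = 203.0956; MSW = 617.748/25 = 24.7099
F = MSB/MSW = 8.2192
df = (3, 25)
p-value (upper-tail) = 0.00056
At α=0.05: p < α → reject H₀

reject H₀: yes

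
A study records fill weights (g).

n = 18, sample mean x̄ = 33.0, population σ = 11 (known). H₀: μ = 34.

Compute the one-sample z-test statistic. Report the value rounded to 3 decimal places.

test statistic = -0.386

SE = σ/√n = 11/√18 = 2.5927
z = (x̄−μ₀)/SE = (33.0−34)/2.5927 = -0.3857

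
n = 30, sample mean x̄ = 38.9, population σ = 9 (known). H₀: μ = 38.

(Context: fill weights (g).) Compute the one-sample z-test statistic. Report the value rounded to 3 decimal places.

SE = σ/√n = 9/√30 = 1.6432
z = (x̄−μ₀)/SE = (38.9−38)/1.6432 = 0.5477

test statistic = 0.548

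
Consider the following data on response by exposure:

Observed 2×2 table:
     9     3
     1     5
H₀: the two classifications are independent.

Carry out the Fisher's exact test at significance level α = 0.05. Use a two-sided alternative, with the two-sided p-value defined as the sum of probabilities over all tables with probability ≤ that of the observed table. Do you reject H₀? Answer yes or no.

Margins: r₁=12, r₂=6, c₁=10, c₂=8, n=18
p_obs = C(12,9)·C(6,1)/C(18,10); sum pmf over tables with pmf ≤ p_obs
p-value (two-sided) = 0.04299
At α=0.05: p < α → reject H₀

reject H₀: yes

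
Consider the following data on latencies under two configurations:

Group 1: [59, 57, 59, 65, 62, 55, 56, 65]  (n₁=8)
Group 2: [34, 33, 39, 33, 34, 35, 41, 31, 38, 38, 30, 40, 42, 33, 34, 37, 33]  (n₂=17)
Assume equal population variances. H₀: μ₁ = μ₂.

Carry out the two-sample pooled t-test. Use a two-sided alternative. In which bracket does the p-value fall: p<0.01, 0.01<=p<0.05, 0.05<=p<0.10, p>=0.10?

x̄₁=59.750, s₁=3.882, n₁=8
x̄₂=35.588, s₂=3.554, n₂=17
s_p² = [7·3.882² + 16·3.554²]/23 = 13.3747
SE = √(s_p²·(1/8+1/17)) = 1.5680
t = (59.750−35.588)/1.5680 = 15.4094
df = 23
p-value (two-sided) = 0.00000
→ bracket: p<0.01

p-value bracket: p<0.01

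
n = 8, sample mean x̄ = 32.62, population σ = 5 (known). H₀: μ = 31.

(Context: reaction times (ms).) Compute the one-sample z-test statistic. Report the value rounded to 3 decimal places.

SE = σ/√n = 5/√8 = 1.7678
z = (x̄−μ₀)/SE = (32.62−31)/1.7678 = 0.9164

test statistic = 0.916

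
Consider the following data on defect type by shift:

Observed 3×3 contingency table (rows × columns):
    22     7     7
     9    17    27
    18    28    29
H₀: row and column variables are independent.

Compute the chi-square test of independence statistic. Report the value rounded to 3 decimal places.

test statistic = 23.569

Row totals [36, 53, 75], col totals [49, 52, 63], n=164
χ² = (22−10.76)²/10.76 + (7−11.41)²/11.41 + (7−13.83)²/13.83 + (9−15.84)²/15.84 + (17−16.80)²/16.80 + (27−20.36)²/20.36 + (18−22.41)²/22.41 + (28−23.78)²/23.78 + (29−28.81)²/28.81 = 23.5694
df = 4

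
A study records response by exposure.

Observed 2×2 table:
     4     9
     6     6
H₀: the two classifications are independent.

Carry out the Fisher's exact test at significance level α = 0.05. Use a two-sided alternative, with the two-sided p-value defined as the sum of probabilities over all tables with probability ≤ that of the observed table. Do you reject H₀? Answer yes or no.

reject H₀: no

Margins: r₁=13, r₂=12, c₁=10, c₂=15, n=25
p_obs = C(13,4)·C(12,6)/C(25,10); sum pmf over tables with pmf ≤ p_obs
p-value (two-sided) = 0.42831
At α=0.05: p ≥ α → fail to reject H₀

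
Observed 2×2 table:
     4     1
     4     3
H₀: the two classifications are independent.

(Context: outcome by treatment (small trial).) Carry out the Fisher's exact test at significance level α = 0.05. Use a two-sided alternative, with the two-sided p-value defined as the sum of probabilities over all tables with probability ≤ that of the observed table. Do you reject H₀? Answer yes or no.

Margins: r₁=5, r₂=7, c₁=8, c₂=4, n=12
p_obs = C(5,4)·C(7,4)/C(12,8); sum pmf over tables with pmf ≤ p_obs
p-value (two-sided) = 0.57576
At α=0.05: p ≥ α → fail to reject H₀

reject H₀: no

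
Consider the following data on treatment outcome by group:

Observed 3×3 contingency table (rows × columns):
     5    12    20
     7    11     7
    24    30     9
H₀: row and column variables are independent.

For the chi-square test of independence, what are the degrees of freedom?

df = (r−1)(c−1) = (3−1)·(3−1) = 4

degrees of freedom = 4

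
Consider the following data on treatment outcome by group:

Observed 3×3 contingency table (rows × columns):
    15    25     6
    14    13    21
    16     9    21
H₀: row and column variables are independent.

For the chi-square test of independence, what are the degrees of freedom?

df = (r−1)(c−1) = (3−1)·(3−1) = 4

degrees of freedom = 4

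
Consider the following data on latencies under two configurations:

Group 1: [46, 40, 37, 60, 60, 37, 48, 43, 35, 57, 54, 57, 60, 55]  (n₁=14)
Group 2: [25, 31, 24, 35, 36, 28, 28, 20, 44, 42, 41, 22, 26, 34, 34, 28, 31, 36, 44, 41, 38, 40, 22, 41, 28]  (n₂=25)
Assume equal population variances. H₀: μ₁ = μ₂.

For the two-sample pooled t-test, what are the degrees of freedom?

degrees of freedom = 37

df = n₁ + n₂ − 2 = 14 + 25 − 2 = 37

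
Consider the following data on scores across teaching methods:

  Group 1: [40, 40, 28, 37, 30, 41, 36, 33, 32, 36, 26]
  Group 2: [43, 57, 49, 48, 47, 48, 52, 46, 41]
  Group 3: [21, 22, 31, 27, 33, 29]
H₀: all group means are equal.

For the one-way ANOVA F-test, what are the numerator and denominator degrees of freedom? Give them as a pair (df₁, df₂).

degrees of freedom = [2, 23]

k = 3 groups, N = 26 total
df = (k−1, N−k) = (3−1, 26−3) = (2, 23)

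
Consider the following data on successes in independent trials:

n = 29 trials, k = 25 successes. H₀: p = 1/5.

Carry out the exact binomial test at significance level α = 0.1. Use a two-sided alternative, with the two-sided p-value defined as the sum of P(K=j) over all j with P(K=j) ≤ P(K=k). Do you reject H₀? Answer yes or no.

reject H₀: yes

Exact binomial: n=29, k=25, p₀=1/5=0.2000
P(X=j) = C(n,j)·p₀^j·(1−p₀)^(n−j); p = Σ P(X=j) over j with P(X=j) ≤ P(X=25)
p-value (two-sided) = 0.00000
At α=0.1: p < α → reject H₀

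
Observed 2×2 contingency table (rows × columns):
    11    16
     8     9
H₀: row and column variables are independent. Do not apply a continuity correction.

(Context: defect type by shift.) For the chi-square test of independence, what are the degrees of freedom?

df = (r−1)(c−1) = (2−1)·(2−1) = 1

degrees of freedom = 1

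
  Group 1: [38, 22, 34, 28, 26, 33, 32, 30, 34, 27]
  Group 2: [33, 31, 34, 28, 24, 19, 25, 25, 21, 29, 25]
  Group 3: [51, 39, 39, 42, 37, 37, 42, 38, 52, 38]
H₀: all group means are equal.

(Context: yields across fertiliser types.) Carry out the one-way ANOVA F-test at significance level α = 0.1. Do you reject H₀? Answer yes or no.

Group means [30.40, 26.73, 41.50], grand mean 32.677
SSB = Σnᵢ(x̄ᵢ−x̄)² = 1219.692; SSW = ΣΣ(x−x̄ᵢ)² = 705.082
MSB = 1219.692/2 = 609.8462; MSW = 705.082/28 = 25.1815
F = MSB/MSW = 24.2180
df = (2, 28)
p-value (upper-tail) = 0.00000
At α=0.1: p < α → reject H₀

reject H₀: yes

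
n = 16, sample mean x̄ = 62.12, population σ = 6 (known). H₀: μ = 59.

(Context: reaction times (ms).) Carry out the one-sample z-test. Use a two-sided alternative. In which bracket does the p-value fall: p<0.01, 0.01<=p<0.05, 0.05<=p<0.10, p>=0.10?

p-value bracket: 0.01<=p<0.05

SE = σ/√n = 6/√16 = 1.5000
z = (x̄−μ₀)/SE = (62.12−59)/1.5000 = 2.0800
p-value (two-sided) = 0.03753
→ bracket: 0.01<=p<0.05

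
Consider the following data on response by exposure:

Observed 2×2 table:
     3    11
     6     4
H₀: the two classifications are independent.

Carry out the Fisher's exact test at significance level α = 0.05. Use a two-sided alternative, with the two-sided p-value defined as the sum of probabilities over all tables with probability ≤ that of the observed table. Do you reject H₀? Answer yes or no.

Margins: r₁=14, r₂=10, c₁=9, c₂=15, n=24
p_obs = C(14,3)·C(10,6)/C(24,9); sum pmf over tables with pmf ≤ p_obs
p-value (two-sided) = 0.09180
At α=0.05: p ≥ α → fail to reject H₀

reject H₀: no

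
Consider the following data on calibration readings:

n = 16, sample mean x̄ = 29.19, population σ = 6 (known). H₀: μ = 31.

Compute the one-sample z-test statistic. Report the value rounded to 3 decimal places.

test statistic = -1.207

SE = σ/√n = 6/√16 = 1.5000
z = (x̄−μ₀)/SE = (29.19−31)/1.5000 = -1.2067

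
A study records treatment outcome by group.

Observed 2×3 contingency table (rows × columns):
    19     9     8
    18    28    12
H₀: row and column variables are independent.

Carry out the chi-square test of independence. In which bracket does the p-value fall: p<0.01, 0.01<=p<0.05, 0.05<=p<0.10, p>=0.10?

p-value bracket: 0.05<=p<0.10

Row totals [36, 58], col totals [37, 37, 20], n=94
χ² = (19−14.17)²/14.17 + (9−14.17)²/14.17 + (8−7.66)²/7.66 + (18−22.83)²/22.83 + (28−22.83)²/22.83 + (12−12.34)²/12.34 = 5.7498
df = 2
p-value (upper-tail) = 0.05642
→ bracket: 0.05<=p<0.10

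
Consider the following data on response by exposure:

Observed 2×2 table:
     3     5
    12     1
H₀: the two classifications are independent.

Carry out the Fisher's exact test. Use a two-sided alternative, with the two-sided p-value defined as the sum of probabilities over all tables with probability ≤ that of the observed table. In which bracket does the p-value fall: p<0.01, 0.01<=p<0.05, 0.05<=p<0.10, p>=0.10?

p-value bracket: 0.01<=p<0.05

Margins: r₁=8, r₂=13, c₁=15, c₂=6, n=21
p_obs = C(8,3)·C(13,12)/C(21,15); sum pmf over tables with pmf ≤ p_obs
p-value (two-sided) = 0.01393
→ bracket: 0.01<=p<0.05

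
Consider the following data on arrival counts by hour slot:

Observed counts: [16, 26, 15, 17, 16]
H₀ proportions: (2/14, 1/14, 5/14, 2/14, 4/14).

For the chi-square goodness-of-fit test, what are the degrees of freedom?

degrees of freedom = 4

df = k − 1 = 5 − 1 = 4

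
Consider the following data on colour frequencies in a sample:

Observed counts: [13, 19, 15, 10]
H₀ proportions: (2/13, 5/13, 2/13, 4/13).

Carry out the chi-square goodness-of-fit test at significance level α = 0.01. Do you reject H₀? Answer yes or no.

reject H₀: no

n = 57; E_i = n·p_i = [8.77, 21.92, 8.77, 17.54]
χ² = (13−8.77)²/8.77 + (19−21.92)²/21.92 + (15−8.77)²/8.77 + (10−17.54)²/17.54 = 10.0982
df = 3
p-value (upper-tail) = 0.01775
At α=0.01: p ≥ α → fail to reject H₀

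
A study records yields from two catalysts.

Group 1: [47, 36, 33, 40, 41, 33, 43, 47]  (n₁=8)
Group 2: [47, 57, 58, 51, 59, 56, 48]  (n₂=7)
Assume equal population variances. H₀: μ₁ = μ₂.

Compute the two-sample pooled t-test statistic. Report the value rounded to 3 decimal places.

x̄₁=40.000, s₁=5.632, n₁=8
x̄₂=53.714, s₂=4.957, n₂=7
s_p² = [7·5.632² + 6·4.957²]/13 = 28.4176
SE = √(s_p²·(1/8+1/7)) = 2.7590
t = (40.000−53.714)/2.7590 = -4.9708
df = 13

test statistic = -4.971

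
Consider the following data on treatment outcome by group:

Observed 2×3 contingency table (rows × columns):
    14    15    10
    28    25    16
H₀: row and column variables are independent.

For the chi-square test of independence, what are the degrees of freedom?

df = (r−1)(c−1) = (2−1)·(3−1) = 2

degrees of freedom = 2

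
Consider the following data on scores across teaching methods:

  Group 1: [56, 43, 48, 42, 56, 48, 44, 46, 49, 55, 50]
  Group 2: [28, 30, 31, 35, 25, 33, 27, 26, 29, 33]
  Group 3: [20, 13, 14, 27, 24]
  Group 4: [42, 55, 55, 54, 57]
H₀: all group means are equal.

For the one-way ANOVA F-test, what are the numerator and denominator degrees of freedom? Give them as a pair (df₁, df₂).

k = 4 groups, N = 31 total
df = (k−1, N−k) = (4−1, 31−4) = (3, 27)

degrees of freedom = [3, 27]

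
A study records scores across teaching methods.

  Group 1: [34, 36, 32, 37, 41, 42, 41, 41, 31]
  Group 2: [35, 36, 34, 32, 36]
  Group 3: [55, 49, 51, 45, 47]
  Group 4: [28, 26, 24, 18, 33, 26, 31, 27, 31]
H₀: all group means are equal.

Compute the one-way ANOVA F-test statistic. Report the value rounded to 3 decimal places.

Group means [37.22, 34.60, 49.40, 27.11], grand mean 35.679
SSB = Σnᵢ(x̄ᵢ−x̄)² = 1629.263; SSW = ΣΣ(x−x̄ᵢ)² = 374.844
MSB = 1629.263/3 = 543.0876; MSW = 374.844/24 = 15.6185
F = MSB/MSW = 34.7720
df = (3, 24)

test statistic = 34.772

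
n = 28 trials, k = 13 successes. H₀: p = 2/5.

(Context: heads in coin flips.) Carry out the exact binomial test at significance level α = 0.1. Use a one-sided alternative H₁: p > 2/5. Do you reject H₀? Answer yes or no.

Exact binomial: n=28, k=13, p₀=2/5=0.4000
P(X≥13) from Σ C(n,i)·p₀^i·(1−p₀)^(n−i)
p-value (one-sided, H₁ greater) = 0.30499
At α=0.1: p ≥ α → fail to reject H₀

reject H₀: no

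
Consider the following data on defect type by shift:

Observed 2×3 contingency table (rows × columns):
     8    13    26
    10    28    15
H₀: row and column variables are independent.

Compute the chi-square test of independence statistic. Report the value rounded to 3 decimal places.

test statistic = 8.331

Row totals [47, 53], col totals [18, 41, 41], n=100
χ² = (8−8.46)²/8.46 + (13−19.27)²/19.27 + (26−19.27)²/19.27 + (10−9.54)²/9.54 + (28−21.73)²/21.73 + (15−21.73)²/21.73 = 8.3312
df = 2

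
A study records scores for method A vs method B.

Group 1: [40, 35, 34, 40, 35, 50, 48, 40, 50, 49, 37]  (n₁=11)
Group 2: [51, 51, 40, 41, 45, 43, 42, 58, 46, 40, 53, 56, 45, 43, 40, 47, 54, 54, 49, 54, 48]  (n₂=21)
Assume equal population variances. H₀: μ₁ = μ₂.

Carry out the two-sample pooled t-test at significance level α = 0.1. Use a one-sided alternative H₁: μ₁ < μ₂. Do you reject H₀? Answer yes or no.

x̄₁=41.636, s₁=6.407, n₁=11
x̄₂=47.619, s₂=5.757, n₂=21
s_p² = [10·6.407² + 20·5.757²]/30 = 35.7833
SE = √(s_p²·(1/11+1/21)) = 2.2264
t = (41.636−47.619)/2.2264 = -2.6871
df = 30
p-value (one-sided, H₁ less) = 0.00582
At α=0.1: p < α → reject H₀

reject H₀: yes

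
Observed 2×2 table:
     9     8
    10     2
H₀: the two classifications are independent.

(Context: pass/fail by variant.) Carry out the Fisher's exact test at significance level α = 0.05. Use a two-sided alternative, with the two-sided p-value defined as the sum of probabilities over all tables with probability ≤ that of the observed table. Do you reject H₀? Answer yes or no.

reject H₀: no

Margins: r₁=17, r₂=12, c₁=19, c₂=10, n=29
p_obs = C(17,9)·C(12,10)/C(29,19); sum pmf over tables with pmf ≤ p_obs
p-value (two-sided) = 0.12608
At α=0.05: p ≥ α → fail to reject H₀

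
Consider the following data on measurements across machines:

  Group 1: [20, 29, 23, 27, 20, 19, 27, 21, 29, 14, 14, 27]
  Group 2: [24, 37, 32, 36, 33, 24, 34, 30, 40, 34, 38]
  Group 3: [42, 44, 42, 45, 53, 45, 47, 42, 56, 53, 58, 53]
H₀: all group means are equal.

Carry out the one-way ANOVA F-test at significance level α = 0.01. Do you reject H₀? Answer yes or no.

reject H₀: yes

Group means [22.50, 32.91, 48.33], grand mean 34.629
SSB = Σnᵢ(x̄ᵢ−x̄)² = 4051.596; SSW = ΣΣ(x−x̄ᵢ)² = 970.576
MSB = 4051.596/2 = 2025.7978; MSW = 970.576/32 = 30.3305
F = MSB/MSW = 66.7908
df = (2, 32)
p-value (upper-tail) = 0.00000
At α=0.01: p < α → reject H₀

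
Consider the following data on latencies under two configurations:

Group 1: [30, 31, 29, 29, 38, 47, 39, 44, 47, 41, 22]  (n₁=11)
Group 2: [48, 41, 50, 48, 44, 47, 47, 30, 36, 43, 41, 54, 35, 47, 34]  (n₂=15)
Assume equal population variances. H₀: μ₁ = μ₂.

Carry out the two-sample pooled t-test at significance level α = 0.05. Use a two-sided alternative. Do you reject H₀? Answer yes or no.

reject H₀: yes

x̄₁=36.091, s₁=8.360, n₁=11
x̄₂=43.000, s₂=6.761, n₂=15
s_p² = [10·8.360² + 14·6.761²]/24 = 55.7879
SE = √(s_p²·(1/11+1/15)) = 2.9649
t = (36.091−43.000)/2.9649 = -2.3303
df = 24
p-value (two-sided) = 0.02853
At α=0.05: p < α → reject H₀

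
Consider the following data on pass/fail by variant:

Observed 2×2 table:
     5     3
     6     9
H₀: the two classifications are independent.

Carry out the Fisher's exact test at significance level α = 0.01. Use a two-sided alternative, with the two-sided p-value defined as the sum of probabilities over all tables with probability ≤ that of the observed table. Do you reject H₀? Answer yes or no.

reject H₀: no

Margins: r₁=8, r₂=15, c₁=11, c₂=12, n=23
p_obs = C(8,5)·C(15,6)/C(23,11); sum pmf over tables with pmf ≤ p_obs
p-value (two-sided) = 0.40032
At α=0.01: p ≥ α → fail to reject H₀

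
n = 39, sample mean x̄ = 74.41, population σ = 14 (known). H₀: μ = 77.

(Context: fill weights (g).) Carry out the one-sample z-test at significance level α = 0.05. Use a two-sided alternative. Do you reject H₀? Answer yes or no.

SE = σ/√n = 14/√39 = 2.2418
z = (x̄−μ₀)/SE = (74.41−77)/2.2418 = -1.1553
p-value (two-sided) = 0.24796
At α=0.05: p ≥ α → fail to reject H₀

reject H₀: no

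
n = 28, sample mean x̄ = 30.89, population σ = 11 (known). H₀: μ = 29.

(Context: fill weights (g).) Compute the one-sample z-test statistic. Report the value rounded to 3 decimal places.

test statistic = 0.909

SE = σ/√n = 11/√28 = 2.0788
z = (x̄−μ₀)/SE = (30.89−29)/2.0788 = 0.9092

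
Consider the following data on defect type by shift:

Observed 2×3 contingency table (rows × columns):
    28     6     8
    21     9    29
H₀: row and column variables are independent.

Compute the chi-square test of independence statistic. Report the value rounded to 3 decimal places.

test statistic = 10.968

Row totals [42, 59], col totals [49, 15, 37], n=101
χ² = (28−20.38)²/20.38 + (6−6.24)²/6.24 + (8−15.39)²/15.39 + (21−28.62)²/28.62 + (9−8.76)²/8.76 + (29−21.61)²/21.61 = 10.9683
df = 2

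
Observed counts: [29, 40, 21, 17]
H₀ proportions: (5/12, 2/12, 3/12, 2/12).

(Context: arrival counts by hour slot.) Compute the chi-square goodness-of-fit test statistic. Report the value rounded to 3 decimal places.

n = 107; E_i = n·p_i = [44.58, 17.83, 26.75, 17.83]
χ² = (29−44.58)²/44.58 + (40−17.83)²/17.83 + (21−26.75)²/26.75 + (17−17.83)²/17.83 = 34.2748
df = 3

test statistic = 34.275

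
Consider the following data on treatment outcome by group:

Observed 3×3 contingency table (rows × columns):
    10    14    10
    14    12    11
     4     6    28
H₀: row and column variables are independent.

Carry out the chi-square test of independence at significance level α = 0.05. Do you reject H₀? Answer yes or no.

reject H₀: yes

Row totals [34, 37, 38], col totals [28, 32, 49], n=109
χ² = (10−8.73)²/8.73 + (14−9.98)²/9.98 + (10−15.28)²/15.28 + (14−9.50)²/9.50 + (12−10.86)²/10.86 + (11−16.63)²/16.63 + (4−9.76)²/9.76 + (6−11.16)²/11.16 + (28−17.08)²/17.08 = 20.5421
df = 4
p-value (upper-tail) = 0.00039
At α=0.05: p < α → reject H₀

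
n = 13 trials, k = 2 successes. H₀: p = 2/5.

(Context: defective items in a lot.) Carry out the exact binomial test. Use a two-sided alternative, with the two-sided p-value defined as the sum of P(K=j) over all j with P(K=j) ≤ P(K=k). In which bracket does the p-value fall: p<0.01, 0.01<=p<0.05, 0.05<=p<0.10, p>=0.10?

Exact binomial: n=13, k=2, p₀=2/5=0.4000
P(X=j) = C(n,j)·p₀^j·(1−p₀)^(n−j); p = Σ P(X=j) over j with P(X=j) ≤ P(X=2)
p-value (two-sided) = 0.08999
→ bracket: 0.05<=p<0.10

p-value bracket: 0.05<=p<0.10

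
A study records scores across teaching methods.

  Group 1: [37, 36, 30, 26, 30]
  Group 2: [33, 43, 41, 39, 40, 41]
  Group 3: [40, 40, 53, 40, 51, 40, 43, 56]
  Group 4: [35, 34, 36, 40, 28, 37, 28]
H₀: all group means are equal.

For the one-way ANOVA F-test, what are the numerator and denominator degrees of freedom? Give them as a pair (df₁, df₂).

k = 4 groups, N = 26 total
df = (k−1, N−k) = (4−1, 26−4) = (3, 22)

degrees of freedom = [3, 22]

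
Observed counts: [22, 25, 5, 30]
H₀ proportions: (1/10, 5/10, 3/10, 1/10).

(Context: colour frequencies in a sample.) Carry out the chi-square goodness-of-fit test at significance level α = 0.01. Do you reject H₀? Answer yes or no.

n = 82; E_i = n·p_i = [8.20, 41.00, 24.60, 8.20]
χ² = (22−8.20)²/8.20 + (25−41.00)²/41.00 + (5−24.60)²/24.60 + (30−8.20)²/8.20 = 103.0407
df = 3
p-value (upper-tail) = 0.00000
At α=0.01: p < α → reject H₀

reject H₀: yes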